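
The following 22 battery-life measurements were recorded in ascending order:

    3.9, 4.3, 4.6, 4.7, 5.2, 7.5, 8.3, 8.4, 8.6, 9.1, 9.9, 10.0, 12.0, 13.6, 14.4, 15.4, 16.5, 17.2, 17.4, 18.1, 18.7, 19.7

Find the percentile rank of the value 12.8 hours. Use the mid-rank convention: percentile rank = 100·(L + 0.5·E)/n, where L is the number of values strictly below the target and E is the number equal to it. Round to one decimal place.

59.1

Count below 12.8: L = 13; count equal: E = 0; n = 22.
Percentile rank = 100·(13 + 0.5·0)/22 = 100·13/22 = 59.09.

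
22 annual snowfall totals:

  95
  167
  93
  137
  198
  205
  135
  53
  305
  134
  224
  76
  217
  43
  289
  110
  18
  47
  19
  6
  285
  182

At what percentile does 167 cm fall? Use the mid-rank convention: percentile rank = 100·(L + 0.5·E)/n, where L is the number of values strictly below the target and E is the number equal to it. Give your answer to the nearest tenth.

Sorted: 6, 18, 19, 43, 47, 53, 76, 93, 95, 110, 134, 135, 137, 167, 182, 198, 205, 217, 224, 285, 289, 305.
Count below 167: L = 13; count equal: E = 1; n = 22.
Percentile rank = 100·(13 + 0.5·1)/22 = 100·13.5/22 = 61.36.

61.4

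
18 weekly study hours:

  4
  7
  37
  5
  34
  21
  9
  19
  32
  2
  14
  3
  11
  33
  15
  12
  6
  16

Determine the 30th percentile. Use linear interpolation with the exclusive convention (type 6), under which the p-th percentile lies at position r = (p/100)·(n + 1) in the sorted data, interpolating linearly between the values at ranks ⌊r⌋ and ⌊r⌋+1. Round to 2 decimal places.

Sorted: 2, 3, 4, 5, 6, 7, 9, 11, 12, 14, 15, 16, 19, 21, 32, 33, 34, 37.
n = 18.
r = (30/100)·(18 + 1) = 5.7.
Rank 5 is 6 and rank 6 is 7.
Interpolate: 6 + 0.7·(7 − 6) = 6 + 0.7·1 = 6.7.

6.70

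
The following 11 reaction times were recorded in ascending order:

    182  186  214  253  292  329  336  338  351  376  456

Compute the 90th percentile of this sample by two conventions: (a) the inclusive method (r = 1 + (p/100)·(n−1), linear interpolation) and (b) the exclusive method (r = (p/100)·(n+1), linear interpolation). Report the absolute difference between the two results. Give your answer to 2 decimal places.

64.00

n = 11.
(a) r = 10 → value at rank 10 = 376.
(b) r = 10.8; between ranks 10 (376) and 11 (456): 440.
|376 − 440| = 64.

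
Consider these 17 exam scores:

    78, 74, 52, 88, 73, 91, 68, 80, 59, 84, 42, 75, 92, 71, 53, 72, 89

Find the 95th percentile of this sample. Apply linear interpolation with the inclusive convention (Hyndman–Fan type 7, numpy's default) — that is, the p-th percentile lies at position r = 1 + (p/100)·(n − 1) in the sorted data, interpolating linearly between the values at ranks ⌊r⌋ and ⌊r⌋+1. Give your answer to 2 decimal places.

Sorted: 42, 52, 53, 59, 68, 71, 72, 73, 74, 75, 78, 80, 84, 88, 89, 91, 92.
n = 17.
r = 1 + (95/100)·(17 − 1) = 1 + 15.2 = 16.2.
Rank 16 is 91 and rank 17 is 92.
Interpolate: 91 + 0.2·(92 − 91) = 91 + 0.2·1 = 91.2.

91.20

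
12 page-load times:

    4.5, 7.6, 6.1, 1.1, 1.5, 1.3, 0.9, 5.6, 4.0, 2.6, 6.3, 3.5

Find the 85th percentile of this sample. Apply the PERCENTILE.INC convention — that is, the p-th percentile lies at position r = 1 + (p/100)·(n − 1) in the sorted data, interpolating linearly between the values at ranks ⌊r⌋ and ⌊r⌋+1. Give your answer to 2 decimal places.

6.17

Sorted: 0.9, 1.1, 1.3, 1.5, 2.6, 3.5, 4.0, 4.5, 5.6, 6.1, 6.3, 7.6.
n = 12.
r = 1 + (85/100)·(12 − 1) = 1 + 9.35 = 10.35.
Rank 10 is 6.1 and rank 11 is 6.3.
Interpolate: 6.1 + 0.35·(6.3 − 6.1) = 6.1 + 0.35·0.2 = 6.17.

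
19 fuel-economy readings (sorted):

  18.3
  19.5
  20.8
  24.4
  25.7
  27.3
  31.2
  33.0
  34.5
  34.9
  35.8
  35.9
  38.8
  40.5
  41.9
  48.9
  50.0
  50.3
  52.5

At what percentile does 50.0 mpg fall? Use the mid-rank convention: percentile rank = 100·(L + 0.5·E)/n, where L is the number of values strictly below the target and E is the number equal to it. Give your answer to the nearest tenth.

86.8

Count below 50.0: L = 16; count equal: E = 1; n = 19.
Percentile rank = 100·(16 + 0.5·1)/19 = 100·16.5/19 = 86.84.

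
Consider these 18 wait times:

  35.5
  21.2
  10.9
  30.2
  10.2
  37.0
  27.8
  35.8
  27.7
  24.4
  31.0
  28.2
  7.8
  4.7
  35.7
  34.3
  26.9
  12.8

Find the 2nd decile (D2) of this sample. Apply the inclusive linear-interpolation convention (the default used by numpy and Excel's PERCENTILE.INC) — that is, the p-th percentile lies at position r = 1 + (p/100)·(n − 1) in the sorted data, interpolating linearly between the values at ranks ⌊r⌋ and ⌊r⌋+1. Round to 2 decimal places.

11.66

Sorted: 4.7, 7.8, 10.2, 10.9, 12.8, 21.2, 24.4, 26.9, 27.7, 27.8, 28.2, 30.2, 31.0, 34.3, 35.5, 35.7, 35.8, 37.0.
n = 18.
r = 1 + (20/100)·(18 − 1) = 1 + 3.4 = 4.4.
Rank 4 is 10.9 and rank 5 is 12.8.
Interpolate: 10.9 + 0.4·(12.8 − 10.9) = 10.9 + 0.4·1.9 = 11.66.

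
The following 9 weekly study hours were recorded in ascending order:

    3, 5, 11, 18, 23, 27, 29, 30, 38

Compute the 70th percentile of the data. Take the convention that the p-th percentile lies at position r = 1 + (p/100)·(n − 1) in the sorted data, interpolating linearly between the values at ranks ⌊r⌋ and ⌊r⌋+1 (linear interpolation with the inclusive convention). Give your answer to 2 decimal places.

28.20

n = 9.
r = 1 + (70/100)·(9 − 1) = 1 + 5.6 = 6.6.
Rank 6 is 27 and rank 7 is 29.
Interpolate: 27 + 0.6·(29 − 27) = 27 + 0.6·2 = 28.2.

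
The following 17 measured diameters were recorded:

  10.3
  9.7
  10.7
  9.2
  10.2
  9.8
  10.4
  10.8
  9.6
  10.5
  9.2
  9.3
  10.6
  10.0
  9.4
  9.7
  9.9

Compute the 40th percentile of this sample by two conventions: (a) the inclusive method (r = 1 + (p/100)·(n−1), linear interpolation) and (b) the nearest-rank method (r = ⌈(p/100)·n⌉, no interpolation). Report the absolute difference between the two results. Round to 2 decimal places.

0.04

Sorted: 9.2, 9.2, 9.3, 9.4, 9.6, 9.7, 9.7, 9.8, 9.9, 10.0, 10.2, 10.3, 10.4, 10.5, 10.6, 10.7, 10.8.
n = 17.
(a) r = 7.4; between ranks 7 (9.7) and 8 (9.8): 9.74.
(b) the nearest-rank method: rank 7 → 9.7.
|9.74 − 9.7| = 0.04.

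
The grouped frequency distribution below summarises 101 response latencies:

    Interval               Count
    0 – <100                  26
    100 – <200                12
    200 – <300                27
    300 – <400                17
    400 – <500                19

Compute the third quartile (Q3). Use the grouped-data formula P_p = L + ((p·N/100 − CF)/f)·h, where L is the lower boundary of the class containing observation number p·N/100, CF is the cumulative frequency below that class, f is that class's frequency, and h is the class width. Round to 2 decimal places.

N = 101; target position k = 75/100 · 101 = 75.75.
Cumulative frequencies: 26, 38, 65, 82, 101.
Observation 75.75 falls in the class 300 – <400.
L = 300, CF = 65, f = 17, h = 100.
P75 = 300 + ((75.75 − 65)/17)·100 = 300 + 63.2353 = 363.235.

363.24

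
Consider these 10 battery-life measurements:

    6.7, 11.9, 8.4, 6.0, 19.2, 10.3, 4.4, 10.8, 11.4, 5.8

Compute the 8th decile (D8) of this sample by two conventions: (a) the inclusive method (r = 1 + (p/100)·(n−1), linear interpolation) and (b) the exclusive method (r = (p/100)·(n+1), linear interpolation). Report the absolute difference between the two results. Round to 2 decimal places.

Sorted: 4.4, 5.8, 6.0, 6.7, 8.4, 10.3, 10.8, 11.4, 11.9, 19.2.
n = 10.
(a) r = 8.2; between ranks 8 (11.4) and 9 (11.9): 11.5.
(b) r = 8.8; between ranks 8 (11.4) and 9 (11.9): 11.8.
|11.5 − 11.8| = 0.3.

0.30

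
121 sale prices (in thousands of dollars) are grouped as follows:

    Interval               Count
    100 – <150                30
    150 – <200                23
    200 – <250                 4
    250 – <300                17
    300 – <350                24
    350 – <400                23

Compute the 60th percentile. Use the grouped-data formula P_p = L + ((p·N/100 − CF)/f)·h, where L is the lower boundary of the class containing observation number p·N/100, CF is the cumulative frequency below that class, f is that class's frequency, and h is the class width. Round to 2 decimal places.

295.88

N = 121; target position k = 60/100 · 121 = 72.6.
Cumulative frequencies: 30, 53, 57, 74, 98, 121.
Observation 72.6 falls in the class 250 – <300.
L = 250, CF = 57, f = 17, h = 50.
P60 = 250 + ((72.6 − 57)/17)·50 = 250 + 45.8824 = 295.882.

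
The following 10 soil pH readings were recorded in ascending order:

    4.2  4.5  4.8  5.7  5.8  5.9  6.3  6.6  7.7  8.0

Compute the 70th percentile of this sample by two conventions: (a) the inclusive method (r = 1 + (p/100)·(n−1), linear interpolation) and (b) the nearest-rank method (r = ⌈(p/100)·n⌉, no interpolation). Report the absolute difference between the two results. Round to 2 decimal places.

n = 10.
(a) r = 7.3; between ranks 7 (6.3) and 8 (6.6): 6.39.
(b) the nearest-rank method: rank 7 → 6.3.
|6.39 − 6.3| = 0.09.

0.09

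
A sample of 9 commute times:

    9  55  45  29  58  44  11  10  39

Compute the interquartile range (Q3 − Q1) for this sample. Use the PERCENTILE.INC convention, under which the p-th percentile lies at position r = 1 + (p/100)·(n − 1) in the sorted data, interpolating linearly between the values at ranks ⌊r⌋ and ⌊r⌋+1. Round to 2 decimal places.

Sorted: 9, 10, 11, 29, 39, 44, 45, 55, 58.
n = 9.
P25: r = 3 (integer) → 11.
P75: r = 7 (integer) → 45.
Difference: 45 − 11 = 34.

34.00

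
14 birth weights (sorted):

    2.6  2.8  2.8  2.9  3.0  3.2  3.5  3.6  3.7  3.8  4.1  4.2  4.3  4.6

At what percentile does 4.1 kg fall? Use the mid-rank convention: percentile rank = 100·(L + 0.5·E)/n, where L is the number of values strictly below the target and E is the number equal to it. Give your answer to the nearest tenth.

Count below 4.1: L = 10; count equal: E = 1; n = 14.
Percentile rank = 100·(10 + 0.5·1)/14 = 100·10.5/14 = 75.

75.0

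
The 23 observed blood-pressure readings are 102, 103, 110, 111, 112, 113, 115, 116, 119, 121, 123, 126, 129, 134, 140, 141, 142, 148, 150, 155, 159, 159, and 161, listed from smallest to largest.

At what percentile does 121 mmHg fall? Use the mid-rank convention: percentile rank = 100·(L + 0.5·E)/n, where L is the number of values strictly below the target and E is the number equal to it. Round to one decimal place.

Count below 121: L = 9; count equal: E = 1; n = 23.
Percentile rank = 100·(9 + 0.5·1)/23 = 100·9.5/23 = 41.3.

41.3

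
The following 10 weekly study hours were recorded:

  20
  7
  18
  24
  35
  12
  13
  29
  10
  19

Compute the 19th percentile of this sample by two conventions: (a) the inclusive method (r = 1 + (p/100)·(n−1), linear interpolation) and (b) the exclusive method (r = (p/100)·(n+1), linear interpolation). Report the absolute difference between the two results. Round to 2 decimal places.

1.24

Sorted: 7, 10, 12, 13, 18, 19, 20, 24, 29, 35.
n = 10.
(a) r = 2.71; between ranks 2 (10) and 3 (12): 11.42.
(b) r = 2.09; between ranks 2 (10) and 3 (12): 10.18.
|11.42 − 10.18| = 1.24.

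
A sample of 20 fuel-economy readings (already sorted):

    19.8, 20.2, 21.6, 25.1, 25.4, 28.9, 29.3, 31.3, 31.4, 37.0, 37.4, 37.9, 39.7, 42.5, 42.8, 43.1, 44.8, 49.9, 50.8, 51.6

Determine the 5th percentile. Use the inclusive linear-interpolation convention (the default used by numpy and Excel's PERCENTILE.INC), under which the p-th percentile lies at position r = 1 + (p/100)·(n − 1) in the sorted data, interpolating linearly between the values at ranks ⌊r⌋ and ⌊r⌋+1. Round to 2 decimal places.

20.18

n = 20.
r = 1 + (5/100)·(20 − 1) = 1 + 0.95 = 1.95.
Rank 1 is 19.8 and rank 2 is 20.2.
Interpolate: 19.8 + 0.95·(20.2 − 19.8) = 19.8 + 0.95·0.4 = 20.18.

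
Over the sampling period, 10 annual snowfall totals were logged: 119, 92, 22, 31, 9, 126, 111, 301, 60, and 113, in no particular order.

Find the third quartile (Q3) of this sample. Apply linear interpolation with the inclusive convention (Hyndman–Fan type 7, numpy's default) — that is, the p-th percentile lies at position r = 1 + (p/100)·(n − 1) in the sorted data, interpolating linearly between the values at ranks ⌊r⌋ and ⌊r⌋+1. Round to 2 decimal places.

Sorted: 9, 22, 31, 60, 92, 111, 113, 119, 126, 301.
n = 10.
r = 1 + (75/100)·(10 − 1) = 1 + 6.75 = 7.75.
Rank 7 is 113 and rank 8 is 119.
Interpolate: 113 + 0.75·(119 − 113) = 113 + 0.75·6 = 117.5.

117.50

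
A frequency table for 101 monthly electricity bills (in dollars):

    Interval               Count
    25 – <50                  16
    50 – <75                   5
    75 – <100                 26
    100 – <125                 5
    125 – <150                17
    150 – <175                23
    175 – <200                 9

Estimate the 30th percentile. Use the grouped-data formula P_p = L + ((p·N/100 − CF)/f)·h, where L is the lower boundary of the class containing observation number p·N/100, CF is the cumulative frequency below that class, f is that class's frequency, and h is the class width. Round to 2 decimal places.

83.94

N = 101; target position k = 30/100 · 101 = 30.3.
Cumulative frequencies: 16, 21, 47, 52, 69, 92, 101.
Observation 30.3 falls in the class 75 – <100.
L = 75, CF = 21, f = 26, h = 25.
P30 = 75 + ((30.3 − 21)/26)·25 = 75 + 8.94231 = 83.9423.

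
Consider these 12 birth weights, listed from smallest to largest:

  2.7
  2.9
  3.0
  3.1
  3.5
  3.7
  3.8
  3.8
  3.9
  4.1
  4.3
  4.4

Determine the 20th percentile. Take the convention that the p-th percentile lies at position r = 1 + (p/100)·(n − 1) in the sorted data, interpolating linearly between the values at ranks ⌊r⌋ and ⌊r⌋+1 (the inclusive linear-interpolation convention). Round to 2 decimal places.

n = 12.
r = 1 + (20/100)·(12 − 1) = 1 + 2.2 = 3.2.
Rank 3 is 3.0 and rank 4 is 3.1.
Interpolate: 3.0 + 0.2·(3.1 − 3.0) = 3.0 + 0.2·0.1 = 3.02.

3.02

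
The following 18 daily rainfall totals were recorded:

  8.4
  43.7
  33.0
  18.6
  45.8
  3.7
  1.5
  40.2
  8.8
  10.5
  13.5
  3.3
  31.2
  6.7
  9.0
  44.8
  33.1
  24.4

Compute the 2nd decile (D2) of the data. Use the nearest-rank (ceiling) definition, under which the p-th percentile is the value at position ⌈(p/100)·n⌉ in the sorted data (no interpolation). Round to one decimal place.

Sorted: 1.5, 3.3, 3.7, 6.7, 8.4, 8.8, 9.0, 10.5, 13.5, 18.6, 24.4, 31.2, 33.0, 33.1, 40.2, 43.7, 44.8, 45.8.
n = 18.
Position = ⌈20/100 · 18⌉ = ⌈3.6⌉ = 4.
The value at rank 4 is 6.7.

6.7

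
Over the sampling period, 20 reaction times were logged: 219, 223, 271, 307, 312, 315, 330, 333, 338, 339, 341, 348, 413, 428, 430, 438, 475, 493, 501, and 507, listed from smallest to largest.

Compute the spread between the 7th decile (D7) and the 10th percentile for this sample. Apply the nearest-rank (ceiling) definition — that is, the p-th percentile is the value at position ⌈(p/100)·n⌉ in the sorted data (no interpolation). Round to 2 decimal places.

205.00

n = 20.
P10: rank ⌈10/100·20⌉ = 2 → 223.
P70: rank ⌈70/100·20⌉ = 14 → 428.
Difference: 428 − 223 = 205.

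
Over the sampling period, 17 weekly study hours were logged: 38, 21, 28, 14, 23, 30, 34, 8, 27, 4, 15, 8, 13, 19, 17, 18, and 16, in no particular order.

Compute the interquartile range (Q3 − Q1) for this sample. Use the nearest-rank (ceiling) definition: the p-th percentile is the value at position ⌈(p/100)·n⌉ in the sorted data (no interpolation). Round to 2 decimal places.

13.00

Sorted: 4, 8, 8, 13, 14, 15, 16, 17, 18, 19, 21, 23, 27, 28, 30, 34, 38.
n = 17.
P25: rank ⌈25/100·17⌉ = 5 → 14.
P75: rank ⌈75/100·17⌉ = 13 → 27.
Difference: 27 − 14 = 13.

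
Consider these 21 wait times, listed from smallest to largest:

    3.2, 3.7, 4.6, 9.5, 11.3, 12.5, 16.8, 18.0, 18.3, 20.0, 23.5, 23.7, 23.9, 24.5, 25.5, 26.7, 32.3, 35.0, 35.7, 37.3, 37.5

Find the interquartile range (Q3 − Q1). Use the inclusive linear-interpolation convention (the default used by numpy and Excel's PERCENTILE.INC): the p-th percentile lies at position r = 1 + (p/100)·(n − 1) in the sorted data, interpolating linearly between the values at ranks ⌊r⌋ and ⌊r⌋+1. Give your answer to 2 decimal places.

n = 21.
P25: r = 6 (integer) → 12.5.
P75: r = 16 (integer) → 26.7.
Difference: 26.7 − 12.5 = 14.2.

14.20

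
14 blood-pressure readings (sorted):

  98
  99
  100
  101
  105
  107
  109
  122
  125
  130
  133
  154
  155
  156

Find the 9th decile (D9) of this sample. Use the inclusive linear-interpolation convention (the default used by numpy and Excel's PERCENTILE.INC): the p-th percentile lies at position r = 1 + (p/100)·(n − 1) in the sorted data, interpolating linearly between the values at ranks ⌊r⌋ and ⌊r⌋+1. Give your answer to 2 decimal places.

154.70

n = 14.
r = 1 + (90/100)·(14 − 1) = 1 + 11.7 = 12.7.
Rank 12 is 154 and rank 13 is 155.
Interpolate: 154 + 0.7·(155 − 154) = 154 + 0.7·1 = 154.7.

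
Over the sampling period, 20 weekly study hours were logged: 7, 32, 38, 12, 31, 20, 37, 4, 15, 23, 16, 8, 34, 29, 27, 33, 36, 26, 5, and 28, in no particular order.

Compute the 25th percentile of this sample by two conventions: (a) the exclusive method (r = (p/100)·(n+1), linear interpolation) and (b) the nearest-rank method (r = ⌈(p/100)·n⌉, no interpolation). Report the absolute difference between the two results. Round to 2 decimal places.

0.75

Sorted: 4, 5, 7, 8, 12, 15, 16, 20, 23, 26, 27, 28, 29, 31, 32, 33, 34, 36, 37, 38.
n = 20.
(a) r = 5.25; between ranks 5 (12) and 6 (15): 12.75.
(b) the nearest-rank method: rank 5 → 12.
|12.75 − 12| = 0.75.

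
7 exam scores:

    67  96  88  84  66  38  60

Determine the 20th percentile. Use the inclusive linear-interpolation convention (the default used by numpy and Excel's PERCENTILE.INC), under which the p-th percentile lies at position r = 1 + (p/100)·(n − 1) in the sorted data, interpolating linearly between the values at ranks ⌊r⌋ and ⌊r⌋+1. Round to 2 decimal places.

61.20

Sorted: 38, 60, 66, 67, 84, 88, 96.
n = 7.
r = 1 + (20/100)·(7 − 1) = 1 + 1.2 = 2.2.
Rank 2 is 60 and rank 3 is 66.
Interpolate: 60 + 0.2·(66 − 60) = 60 + 0.2·6 = 61.2.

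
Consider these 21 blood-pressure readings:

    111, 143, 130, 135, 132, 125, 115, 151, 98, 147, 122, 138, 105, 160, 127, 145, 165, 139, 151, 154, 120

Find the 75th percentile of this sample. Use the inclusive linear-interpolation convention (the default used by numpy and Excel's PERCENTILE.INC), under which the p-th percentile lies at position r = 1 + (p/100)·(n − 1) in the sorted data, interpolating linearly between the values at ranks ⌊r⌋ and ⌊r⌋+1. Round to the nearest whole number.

Sorted: 98, 105, 111, 115, 120, 122, 125, 127, 130, 132, 135, 138, 139, 143, 145, 147, 151, 151, 154, 160, 165.
n = 21.
r = 1 + (75/100)·(21 − 1) = 1 + 15 = 16.
r is an integer, so P75 is the value at rank 16: 147.

147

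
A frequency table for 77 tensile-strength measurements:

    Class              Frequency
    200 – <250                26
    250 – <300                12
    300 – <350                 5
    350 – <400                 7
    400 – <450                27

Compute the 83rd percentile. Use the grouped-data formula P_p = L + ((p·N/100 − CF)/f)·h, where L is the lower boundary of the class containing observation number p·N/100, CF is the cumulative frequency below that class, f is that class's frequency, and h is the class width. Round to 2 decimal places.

N = 77; target position k = 83/100 · 77 = 63.91.
Cumulative frequencies: 26, 38, 43, 50, 77.
Observation 63.91 falls in the class 400 – <450.
L = 400, CF = 50, f = 27, h = 50.
P83 = 400 + ((63.91 − 50)/27)·50 = 400 + 25.7593 = 425.759.

425.76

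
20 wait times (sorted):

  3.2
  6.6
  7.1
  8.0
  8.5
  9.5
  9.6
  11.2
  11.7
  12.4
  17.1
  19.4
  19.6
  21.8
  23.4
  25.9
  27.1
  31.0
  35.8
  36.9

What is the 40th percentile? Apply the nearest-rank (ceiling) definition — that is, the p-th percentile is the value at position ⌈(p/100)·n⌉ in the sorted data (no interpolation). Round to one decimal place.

n = 20.
Position = ⌈40/100 · 20⌉ = ⌈8⌉ = 8.
The value at rank 8 is 11.2.

11.2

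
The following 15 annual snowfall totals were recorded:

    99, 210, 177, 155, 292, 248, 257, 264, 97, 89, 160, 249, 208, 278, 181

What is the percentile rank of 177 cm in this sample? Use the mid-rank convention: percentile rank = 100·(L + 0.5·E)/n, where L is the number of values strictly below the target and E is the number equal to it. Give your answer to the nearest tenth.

Sorted: 89, 97, 99, 155, 160, 177, 181, 208, 210, 248, 249, 257, 264, 278, 292.
Count below 177: L = 5; count equal: E = 1; n = 15.
Percentile rank = 100·(5 + 0.5·1)/15 = 100·5.5/15 = 36.67.

36.7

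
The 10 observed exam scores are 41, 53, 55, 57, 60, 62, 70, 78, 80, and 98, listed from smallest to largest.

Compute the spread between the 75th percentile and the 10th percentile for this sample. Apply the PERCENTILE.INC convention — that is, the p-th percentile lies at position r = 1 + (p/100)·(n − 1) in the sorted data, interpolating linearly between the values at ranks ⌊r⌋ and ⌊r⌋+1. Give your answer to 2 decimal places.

24.20

n = 10.
P10: r = 1.9; ranks 1–2 are 41, 53; interpolating gives 51.8.
P75: r = 7.75; ranks 7–8 are 70, 78; interpolating gives 76.
Difference: 76 − 51.8 = 24.2.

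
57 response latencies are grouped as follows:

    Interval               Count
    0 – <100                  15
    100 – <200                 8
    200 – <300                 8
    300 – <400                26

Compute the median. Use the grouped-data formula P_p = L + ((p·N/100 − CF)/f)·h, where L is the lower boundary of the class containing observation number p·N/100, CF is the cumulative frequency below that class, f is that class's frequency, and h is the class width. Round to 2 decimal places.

268.75

N = 57; target position k = 50/100 · 57 = 28.5.
Cumulative frequencies: 15, 23, 31, 57.
Observation 28.5 falls in the class 200 – <300.
L = 200, CF = 23, f = 8, h = 100.
P50 = 200 + ((28.5 − 23)/8)·100 = 200 + 68.75 = 268.75.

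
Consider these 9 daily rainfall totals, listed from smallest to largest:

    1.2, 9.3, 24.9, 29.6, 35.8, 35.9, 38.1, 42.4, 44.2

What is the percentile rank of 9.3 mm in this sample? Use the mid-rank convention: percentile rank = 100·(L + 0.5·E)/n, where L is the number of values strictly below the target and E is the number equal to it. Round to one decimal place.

16.7

Count below 9.3: L = 1; count equal: E = 1; n = 9.
Percentile rank = 100·(1 + 0.5·1)/9 = 100·1.5/9 = 16.67.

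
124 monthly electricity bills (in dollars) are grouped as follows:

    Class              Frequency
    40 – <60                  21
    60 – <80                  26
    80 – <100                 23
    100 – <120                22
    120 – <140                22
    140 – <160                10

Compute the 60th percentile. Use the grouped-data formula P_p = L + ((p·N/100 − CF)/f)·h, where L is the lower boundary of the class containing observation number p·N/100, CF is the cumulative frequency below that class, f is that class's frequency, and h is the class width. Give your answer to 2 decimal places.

104.00

N = 124; target position k = 60/100 · 124 = 74.4.
Cumulative frequencies: 21, 47, 70, 92, 114, 124.
Observation 74.4 falls in the class 100 – <120.
L = 100, CF = 70, f = 22, h = 20.
P60 = 100 + ((74.4 − 70)/22)·20 = 100 + 4 = 104.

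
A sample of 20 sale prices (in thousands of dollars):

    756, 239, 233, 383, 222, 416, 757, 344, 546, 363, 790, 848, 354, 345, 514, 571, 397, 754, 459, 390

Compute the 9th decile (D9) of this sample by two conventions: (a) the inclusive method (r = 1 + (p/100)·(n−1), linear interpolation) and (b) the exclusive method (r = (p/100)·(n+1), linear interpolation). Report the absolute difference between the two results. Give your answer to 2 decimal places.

Sorted: 222, 233, 239, 344, 345, 354, 363, 383, 390, 397, 416, 459, 514, 546, 571, 754, 756, 757, 790, 848.
n = 20.
(a) r = 18.1; between ranks 18 (757) and 19 (790): 760.3.
(b) r = 18.9; between ranks 18 (757) and 19 (790): 786.7.
|760.3 − 786.7| = 26.4.

26.40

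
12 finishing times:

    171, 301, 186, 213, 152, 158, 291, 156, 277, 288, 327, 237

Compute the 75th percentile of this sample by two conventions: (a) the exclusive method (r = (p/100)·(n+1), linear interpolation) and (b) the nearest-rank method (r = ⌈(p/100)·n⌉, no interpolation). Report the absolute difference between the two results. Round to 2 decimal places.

Sorted: 152, 156, 158, 171, 186, 213, 237, 277, 288, 291, 301, 327.
n = 12.
(a) r = 9.75; between ranks 9 (288) and 10 (291): 290.25.
(b) the nearest-rank method: rank 9 → 288.
|290.25 − 288| = 2.25.

2.25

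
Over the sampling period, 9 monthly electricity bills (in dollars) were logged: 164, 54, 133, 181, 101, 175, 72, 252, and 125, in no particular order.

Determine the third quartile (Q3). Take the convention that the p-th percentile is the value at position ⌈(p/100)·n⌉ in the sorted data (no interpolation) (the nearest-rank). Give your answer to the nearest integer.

175

Sorted: 54, 72, 101, 125, 133, 164, 175, 181, 252.
n = 9.
Position = ⌈75/100 · 9⌉ = ⌈6.75⌉ = 7.
The value at rank 7 is 175.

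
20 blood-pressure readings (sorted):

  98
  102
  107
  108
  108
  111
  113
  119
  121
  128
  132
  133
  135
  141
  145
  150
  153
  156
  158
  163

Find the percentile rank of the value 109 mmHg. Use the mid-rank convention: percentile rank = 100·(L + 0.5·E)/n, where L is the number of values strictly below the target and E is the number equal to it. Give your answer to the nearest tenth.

Count below 109: L = 5; count equal: E = 0; n = 20.
Percentile rank = 100·(5 + 0.5·0)/20 = 100·5/20 = 25.

25.0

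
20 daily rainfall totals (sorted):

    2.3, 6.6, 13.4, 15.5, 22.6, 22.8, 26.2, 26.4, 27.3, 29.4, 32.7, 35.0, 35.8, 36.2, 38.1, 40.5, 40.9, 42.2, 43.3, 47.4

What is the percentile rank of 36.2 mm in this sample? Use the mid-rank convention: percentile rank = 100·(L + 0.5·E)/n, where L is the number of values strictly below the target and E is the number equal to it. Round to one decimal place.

Count below 36.2: L = 13; count equal: E = 1; n = 20.
Percentile rank = 100·(13 + 0.5·1)/20 = 100·13.5/20 = 67.5.

67.5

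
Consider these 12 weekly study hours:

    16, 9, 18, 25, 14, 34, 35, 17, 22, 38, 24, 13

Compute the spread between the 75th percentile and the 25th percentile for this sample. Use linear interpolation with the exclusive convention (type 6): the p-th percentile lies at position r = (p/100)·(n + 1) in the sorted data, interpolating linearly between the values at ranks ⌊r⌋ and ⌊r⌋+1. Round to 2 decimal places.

17.25

Sorted: 9, 13, 14, 16, 17, 18, 22, 24, 25, 34, 35, 38.
n = 12.
P25: r = 3.25; ranks 3–4 are 14, 16; interpolating gives 14.5.
P75: r = 9.75; ranks 9–10 are 25, 34; interpolating gives 31.75.
Difference: 31.75 − 14.5 = 17.25.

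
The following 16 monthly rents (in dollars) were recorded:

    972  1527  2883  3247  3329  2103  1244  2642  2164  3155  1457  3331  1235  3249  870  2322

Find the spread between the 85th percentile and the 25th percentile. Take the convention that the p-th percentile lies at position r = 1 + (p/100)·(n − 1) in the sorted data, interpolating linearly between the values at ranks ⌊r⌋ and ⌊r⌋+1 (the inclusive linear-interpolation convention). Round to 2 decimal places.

1844.75

Sorted: 870, 972, 1235, 1244, 1457, 1527, 2103, 2164, 2322, 2642, 2883, 3155, 3247, 3249, 3329, 3331.
n = 16.
P25: r = 4.75; ranks 4–5 are 1244, 1457; interpolating gives 1403.75.
P85: r = 13.75; ranks 13–14 are 3247, 3249; interpolating gives 3248.5.
Difference: 3248.5 − 1403.75 = 1844.75.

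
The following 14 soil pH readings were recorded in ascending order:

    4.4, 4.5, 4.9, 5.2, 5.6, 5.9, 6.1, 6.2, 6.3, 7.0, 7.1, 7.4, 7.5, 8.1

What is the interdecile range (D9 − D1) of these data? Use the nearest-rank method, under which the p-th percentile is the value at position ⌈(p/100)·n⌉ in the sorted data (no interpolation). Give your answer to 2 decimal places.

n = 14.
P10: rank ⌈10/100·14⌉ = 2 → 4.5.
P90: rank ⌈90/100·14⌉ = 13 → 7.5.
Difference: 7.5 − 4.5 = 3.

3.00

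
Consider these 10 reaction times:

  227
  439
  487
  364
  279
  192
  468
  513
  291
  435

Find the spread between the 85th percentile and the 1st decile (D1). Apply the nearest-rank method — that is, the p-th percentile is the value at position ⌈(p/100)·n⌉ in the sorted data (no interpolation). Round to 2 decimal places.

Sorted: 192, 227, 279, 291, 364, 435, 439, 468, 487, 513.
n = 10.
P10: rank ⌈10/100·10⌉ = 1 → 192.
P85: rank ⌈85/100·10⌉ = 9 → 487.
Difference: 487 − 192 = 295.

295.00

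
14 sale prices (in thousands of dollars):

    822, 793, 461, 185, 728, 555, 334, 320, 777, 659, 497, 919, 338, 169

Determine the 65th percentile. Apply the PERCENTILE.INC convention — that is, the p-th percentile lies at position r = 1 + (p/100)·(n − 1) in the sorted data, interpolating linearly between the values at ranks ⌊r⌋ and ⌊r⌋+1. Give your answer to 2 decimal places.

690.05

Sorted: 169, 185, 320, 334, 338, 461, 497, 555, 659, 728, 777, 793, 822, 919.
n = 14.
r = 1 + (65/100)·(14 − 1) = 1 + 8.45 = 9.45.
Rank 9 is 659 and rank 10 is 728.
Interpolate: 659 + 0.45·(728 − 659) = 659 + 0.45·69 = 690.05.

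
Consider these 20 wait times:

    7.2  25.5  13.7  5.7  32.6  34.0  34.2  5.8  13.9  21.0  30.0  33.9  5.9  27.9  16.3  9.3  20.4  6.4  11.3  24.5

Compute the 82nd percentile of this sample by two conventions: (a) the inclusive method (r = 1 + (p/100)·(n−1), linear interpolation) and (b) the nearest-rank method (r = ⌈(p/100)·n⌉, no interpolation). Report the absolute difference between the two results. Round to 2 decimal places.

Sorted: 5.7, 5.8, 5.9, 6.4, 7.2, 9.3, 11.3, 13.7, 13.9, 16.3, 20.4, 21.0, 24.5, 25.5, 27.9, 30.0, 32.6, 33.9, 34.0, 34.2.
n = 20.
(a) r = 16.58; between ranks 16 (30.0) and 17 (32.6): 31.508.
(b) the nearest-rank method: rank 17 → 32.6.
|31.508 − 32.6| = 1.092.

1.09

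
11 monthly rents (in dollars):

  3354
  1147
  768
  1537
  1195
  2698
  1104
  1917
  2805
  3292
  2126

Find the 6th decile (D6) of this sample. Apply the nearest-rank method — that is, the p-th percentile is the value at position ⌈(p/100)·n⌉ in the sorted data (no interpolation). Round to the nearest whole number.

Sorted: 768, 1104, 1147, 1195, 1537, 1917, 2126, 2698, 2805, 3292, 3354.
n = 11.
Position = ⌈60/100 · 11⌉ = ⌈6.6⌉ = 7.
The value at rank 7 is 2126.

2126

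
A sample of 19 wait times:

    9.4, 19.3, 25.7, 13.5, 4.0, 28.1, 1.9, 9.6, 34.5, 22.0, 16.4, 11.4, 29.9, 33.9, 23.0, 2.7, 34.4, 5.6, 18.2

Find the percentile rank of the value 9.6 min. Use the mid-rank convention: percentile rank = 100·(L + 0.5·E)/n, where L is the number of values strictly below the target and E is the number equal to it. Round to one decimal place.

28.9

Sorted: 1.9, 2.7, 4.0, 5.6, 9.4, 9.6, 11.4, 13.5, 16.4, 18.2, 19.3, 22.0, 23.0, 25.7, 28.1, 29.9, 33.9, 34.4, 34.5.
Count below 9.6: L = 5; count equal: E = 1; n = 19.
Percentile rank = 100·(5 + 0.5·1)/19 = 100·5.5/19 = 28.95.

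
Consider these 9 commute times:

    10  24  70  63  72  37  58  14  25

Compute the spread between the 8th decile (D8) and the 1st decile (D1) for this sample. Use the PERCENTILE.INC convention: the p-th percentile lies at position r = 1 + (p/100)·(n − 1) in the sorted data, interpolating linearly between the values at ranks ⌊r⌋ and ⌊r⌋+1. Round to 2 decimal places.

Sorted: 10, 14, 24, 25, 37, 58, 63, 70, 72.
n = 9.
P10: r = 1.8; ranks 1–2 are 10, 14; interpolating gives 13.2.
P80: r = 7.4; ranks 7–8 are 63, 70; interpolating gives 65.8.
Difference: 65.8 − 13.2 = 52.6.

52.60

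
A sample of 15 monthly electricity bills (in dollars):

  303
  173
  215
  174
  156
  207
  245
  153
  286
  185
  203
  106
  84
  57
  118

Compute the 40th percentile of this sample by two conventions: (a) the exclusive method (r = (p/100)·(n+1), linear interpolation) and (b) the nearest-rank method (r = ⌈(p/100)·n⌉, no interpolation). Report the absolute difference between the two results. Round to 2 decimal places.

6.80

Sorted: 57, 84, 106, 118, 153, 156, 173, 174, 185, 203, 207, 215, 245, 286, 303.
n = 15.
(a) r = 6.4; between ranks 6 (156) and 7 (173): 162.8.
(b) the nearest-rank method: rank 6 → 156.
|162.8 − 156| = 6.8.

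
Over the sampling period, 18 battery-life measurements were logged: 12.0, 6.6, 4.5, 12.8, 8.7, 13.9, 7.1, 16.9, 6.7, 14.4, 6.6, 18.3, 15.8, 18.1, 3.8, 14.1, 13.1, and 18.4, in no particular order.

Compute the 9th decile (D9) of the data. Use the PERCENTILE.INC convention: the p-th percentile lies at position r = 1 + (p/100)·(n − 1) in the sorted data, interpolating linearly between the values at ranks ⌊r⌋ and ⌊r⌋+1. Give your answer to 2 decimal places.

Sorted: 3.8, 4.5, 6.6, 6.6, 6.7, 7.1, 8.7, 12.0, 12.8, 13.1, 13.9, 14.1, 14.4, 15.8, 16.9, 18.1, 18.3, 18.4.
n = 18.
r = 1 + (90/100)·(18 − 1) = 1 + 15.3 = 16.3.
Rank 16 is 18.1 and rank 17 is 18.3.
Interpolate: 18.1 + 0.3·(18.3 − 18.1) = 18.1 + 0.3·0.2 = 18.16.

18.16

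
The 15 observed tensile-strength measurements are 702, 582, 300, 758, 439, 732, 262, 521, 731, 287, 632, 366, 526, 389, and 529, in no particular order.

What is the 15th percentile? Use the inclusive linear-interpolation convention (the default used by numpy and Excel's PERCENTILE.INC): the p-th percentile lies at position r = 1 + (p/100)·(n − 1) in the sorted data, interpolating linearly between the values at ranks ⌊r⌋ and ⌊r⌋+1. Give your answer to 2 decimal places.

Sorted: 262, 287, 300, 366, 389, 439, 521, 526, 529, 582, 632, 702, 731, 732, 758.
n = 15.
r = 1 + (15/100)·(15 − 1) = 1 + 2.1 = 3.1.
Rank 3 is 300 and rank 4 is 366.
Interpolate: 300 + 0.1·(366 − 300) = 300 + 0.1·66 = 306.6.

306.60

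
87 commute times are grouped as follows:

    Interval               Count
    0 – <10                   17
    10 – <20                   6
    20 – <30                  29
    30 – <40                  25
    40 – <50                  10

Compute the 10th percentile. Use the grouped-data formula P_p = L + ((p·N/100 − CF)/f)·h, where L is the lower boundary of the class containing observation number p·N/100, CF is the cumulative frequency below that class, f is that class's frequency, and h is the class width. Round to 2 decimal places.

5.12

N = 87; target position k = 10/100 · 87 = 8.7.
Cumulative frequencies: 17, 23, 52, 77, 87.
Observation 8.7 falls in the class 0 – <10.
L = 0, CF = 0, f = 17, h = 10.
P10 = 0 + ((8.7 − 0)/17)·10 = 0 + 5.11765 = 5.11765.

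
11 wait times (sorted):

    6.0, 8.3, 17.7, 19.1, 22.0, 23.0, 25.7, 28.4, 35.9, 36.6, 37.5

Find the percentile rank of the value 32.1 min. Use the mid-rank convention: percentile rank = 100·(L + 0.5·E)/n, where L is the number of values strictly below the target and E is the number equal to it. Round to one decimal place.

72.7

Count below 32.1: L = 8; count equal: E = 0; n = 11.
Percentile rank = 100·(8 + 0.5·0)/11 = 100·8/11 = 72.73.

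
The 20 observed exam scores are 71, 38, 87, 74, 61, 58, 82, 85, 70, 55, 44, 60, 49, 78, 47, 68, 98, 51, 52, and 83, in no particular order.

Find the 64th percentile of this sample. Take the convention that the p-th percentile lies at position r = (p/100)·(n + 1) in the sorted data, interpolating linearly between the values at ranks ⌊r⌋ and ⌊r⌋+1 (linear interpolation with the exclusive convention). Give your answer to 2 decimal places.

Sorted: 38, 44, 47, 49, 51, 52, 55, 58, 60, 61, 68, 70, 71, 74, 78, 82, 83, 85, 87, 98.
n = 20.
r = (64/100)·(20 + 1) = 13.44.
Rank 13 is 71 and rank 14 is 74.
Interpolate: 71 + 0.44·(74 − 71) = 71 + 0.44·3 = 72.32.

72.32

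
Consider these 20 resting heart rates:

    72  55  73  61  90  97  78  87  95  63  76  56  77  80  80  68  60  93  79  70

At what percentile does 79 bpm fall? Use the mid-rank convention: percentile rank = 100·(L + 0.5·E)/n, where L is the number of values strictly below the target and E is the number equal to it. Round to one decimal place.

Sorted: 55, 56, 60, 61, 63, 68, 70, 72, 73, 76, 77, 78, 79, 80, 80, 87, 90, 93, 95, 97.
Count below 79: L = 12; count equal: E = 1; n = 20.
Percentile rank = 100·(12 + 0.5·1)/20 = 100·12.5/20 = 62.5.

62.5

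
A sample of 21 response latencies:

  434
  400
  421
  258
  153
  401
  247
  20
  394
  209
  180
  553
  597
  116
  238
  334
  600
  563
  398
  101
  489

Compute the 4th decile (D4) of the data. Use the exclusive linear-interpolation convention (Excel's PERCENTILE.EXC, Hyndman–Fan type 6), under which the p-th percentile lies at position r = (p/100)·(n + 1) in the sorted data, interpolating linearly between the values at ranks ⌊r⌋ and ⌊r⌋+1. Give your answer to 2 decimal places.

Sorted: 20, 101, 116, 153, 180, 209, 238, 247, 258, 334, 394, 398, 400, 401, 421, 434, 489, 553, 563, 597, 600.
n = 21.
r = (40/100)·(21 + 1) = 8.8.
Rank 8 is 247 and rank 9 is 258.
Interpolate: 247 + 0.8·(258 − 247) = 247 + 0.8·11 = 255.8.

255.80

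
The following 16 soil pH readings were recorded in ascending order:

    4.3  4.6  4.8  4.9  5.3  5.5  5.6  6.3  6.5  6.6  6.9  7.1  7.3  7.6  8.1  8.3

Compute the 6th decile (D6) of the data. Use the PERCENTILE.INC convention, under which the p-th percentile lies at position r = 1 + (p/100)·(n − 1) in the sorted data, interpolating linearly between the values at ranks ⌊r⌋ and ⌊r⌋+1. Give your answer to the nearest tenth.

6.6

n = 16.
r = 1 + (60/100)·(16 − 1) = 1 + 9 = 10.
r is an integer, so P60 is the value at rank 10: 6.6.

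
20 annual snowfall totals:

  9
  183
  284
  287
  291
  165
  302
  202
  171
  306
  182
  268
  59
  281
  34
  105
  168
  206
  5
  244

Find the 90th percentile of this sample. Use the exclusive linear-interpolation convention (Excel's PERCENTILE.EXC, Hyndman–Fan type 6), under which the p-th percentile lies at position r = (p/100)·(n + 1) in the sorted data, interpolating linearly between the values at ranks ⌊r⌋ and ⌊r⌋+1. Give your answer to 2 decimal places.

300.90

Sorted: 5, 9, 34, 59, 105, 165, 168, 171, 182, 183, 202, 206, 244, 268, 281, 284, 287, 291, 302, 306.
n = 20.
r = (90/100)·(20 + 1) = 18.9.
Rank 18 is 291 and rank 19 is 302.
Interpolate: 291 + 0.9·(302 − 291) = 291 + 0.9·11 = 300.9.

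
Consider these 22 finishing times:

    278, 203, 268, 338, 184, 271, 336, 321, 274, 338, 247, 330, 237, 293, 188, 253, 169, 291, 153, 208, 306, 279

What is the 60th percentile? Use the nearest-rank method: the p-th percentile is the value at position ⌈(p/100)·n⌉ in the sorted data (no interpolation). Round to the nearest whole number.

Sorted: 153, 169, 184, 188, 203, 208, 237, 247, 253, 268, 271, 274, 278, 279, 291, 293, 306, 321, 330, 336, 338, 338.
n = 22.
Position = ⌈60/100 · 22⌉ = ⌈13.2⌉ = 14.
The value at rank 14 is 279.

279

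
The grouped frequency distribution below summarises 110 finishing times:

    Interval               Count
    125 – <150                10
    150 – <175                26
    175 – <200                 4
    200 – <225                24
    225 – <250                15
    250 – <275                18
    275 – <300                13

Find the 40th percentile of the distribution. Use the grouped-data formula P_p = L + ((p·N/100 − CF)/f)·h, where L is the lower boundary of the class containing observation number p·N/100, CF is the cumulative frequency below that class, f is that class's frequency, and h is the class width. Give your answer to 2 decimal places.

N = 110; target position k = 40/100 · 110 = 44.
Cumulative frequencies: 10, 36, 40, 64, 79, 97, 110.
Observation 44 falls in the class 200 – <225.
L = 200, CF = 40, f = 24, h = 25.
P40 = 200 + ((44 − 40)/24)·25 = 200 + 4.16667 = 204.167.

204.17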